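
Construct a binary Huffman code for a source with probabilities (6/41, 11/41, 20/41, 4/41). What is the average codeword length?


Huffman construction (repeatedly merge the two least-probable nodes; each merge adds 1 bit to every symbol beneath it): 4/41 + 6/41 = 10/41; 10/41 + 11/41 = 21/41; 20/41 + 21/41 = 1. Resulting codeword lengths (in the order the probabilities were given): (3, 2, 1, 3). L_avg = sum(p_i * l_i) = 6/41*3 + 11/41*2 + 20/41*1 + 4/41*3 = 72/41 = 1.7561

1.7561 bits


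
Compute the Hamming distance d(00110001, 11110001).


Count differing positions: ^ ^ . . . . . . = 2 differences

2


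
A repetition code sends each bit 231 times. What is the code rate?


Rate = k/n = 1/231

1/231


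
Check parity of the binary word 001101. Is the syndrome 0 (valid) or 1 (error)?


Syndrome = XOR of all bits = 0 XOR 0 XOR 1 XOR 1 XOR 0 XOR 1 = 1

1


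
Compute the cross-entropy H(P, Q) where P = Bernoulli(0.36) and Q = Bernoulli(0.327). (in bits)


H(P,Q) = -p*log2(q) - (1-p)*log2(1-q). -0.36*log2(0.327) = 0.580549; -0.64*log2(0.673) = 0.365646. H(P,Q) = 0.580549 + 0.365646 = 0.9462

0.9462 bits


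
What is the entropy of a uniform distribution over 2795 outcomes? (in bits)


H = log2(n) = log2(2795) = 11.4486

11.4486 bits


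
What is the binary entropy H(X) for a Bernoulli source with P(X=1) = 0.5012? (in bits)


H = -p*log2(p) - (1-p)*log2(1-p). -0.5012*log2(0.5012) = 0.499467; -0.4988*log2(0.4988) = 0.500529. H = 0.499467 + 0.500529 = 1.0

1.0 bits


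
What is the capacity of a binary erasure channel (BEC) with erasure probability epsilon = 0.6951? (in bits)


C = 1 - epsilon = 1 - 0.6951 = 0.3049

0.3049 bits


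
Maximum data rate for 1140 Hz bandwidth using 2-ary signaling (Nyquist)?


Rate = 2 * B * log2(M) = 2 * 1140 * 1.0 = 2280.0

2280.0 bps


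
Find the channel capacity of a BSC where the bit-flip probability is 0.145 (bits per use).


H(p) = -p*log2(p) - (1-p)*log2(1-p) = -0.145*log2(0.145) - 0.855*log2(0.855) = 0.403952 + 0.193233 = 0.5972. C = 1 - H(p) = 1 - 0.5972 = 0.4028

0.4028 bits


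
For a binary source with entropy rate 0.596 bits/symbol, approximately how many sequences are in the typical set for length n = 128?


log2|A_typical| = nH = 128 * 0.596 = 76.288, so |A_typical| ~ 2^76.288 = 9.225e+22

9.225e+22


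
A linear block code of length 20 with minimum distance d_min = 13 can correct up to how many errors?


Correction capability = floor((d-1)/2) = floor((13-1)/2) = 6

6 errors


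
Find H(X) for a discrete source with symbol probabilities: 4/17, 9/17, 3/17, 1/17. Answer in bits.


H = -sum(p_i * log2(p_i)). Terms: -(4/17)*log2(4/17) = 0.491168; -(9/17)*log2(9/17) = 0.485755; -(3/17)*log2(3/17) = 0.441618; -(1/17)*log2(1/17) = 0.240439. H = 0.491168 + 0.485755 + 0.441618 + 0.240439 = 1.659

1.659 bits


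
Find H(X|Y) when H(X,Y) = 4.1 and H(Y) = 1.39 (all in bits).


H(X|Y) = H(X,Y) - H(Y) = 4.1 - 1.39 = 2.71

2.71 bits


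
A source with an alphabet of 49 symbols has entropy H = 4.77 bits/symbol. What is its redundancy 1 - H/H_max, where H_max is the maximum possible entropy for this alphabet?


H_max = log2(K) = log2(49) = 5.6147 bits/symbol. Redundancy = 1 - H/H_max = 1 - 4.77/5.6147 = 1 - 0.8496 = 0.1504

0.1504


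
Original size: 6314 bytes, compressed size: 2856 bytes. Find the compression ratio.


Ratio = original / compressed = 6314 / 2856 = 2.2108

2.2108


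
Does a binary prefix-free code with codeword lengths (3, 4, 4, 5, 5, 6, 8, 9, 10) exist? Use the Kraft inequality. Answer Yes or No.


Kraft sum = sum(2^(-l_i)) = 0.335, need <= 1. Result: satisfied (a binary prefix-free code with these lengths exists)

Yes


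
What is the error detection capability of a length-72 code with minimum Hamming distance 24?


Detection capability = d_min - 1 = 24 - 1 = 23

23 errors


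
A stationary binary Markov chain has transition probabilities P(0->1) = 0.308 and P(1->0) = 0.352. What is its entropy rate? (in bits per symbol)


Stationary distribution: pi_0 = p10/(p01+p10) = 0.5333, pi_1 = 0.4667. Entropy rate H' = pi_0*H(p01) + pi_1*H(p10) = 0.5333*0.8909 + 0.4667*0.9358 = 0.9118

0.9118 bits/symbol


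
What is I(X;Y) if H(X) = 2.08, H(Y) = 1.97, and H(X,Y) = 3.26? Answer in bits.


I(X;Y) = H(X) + H(Y) - H(X,Y) = 2.08 + 1.97 - 3.26 = 0.79

0.79 bits


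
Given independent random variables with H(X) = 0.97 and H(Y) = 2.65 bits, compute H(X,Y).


For independent variables, H(X,Y) = H(X) + H(Y) = 0.97 + 2.65 = 3.62

3.62 bits


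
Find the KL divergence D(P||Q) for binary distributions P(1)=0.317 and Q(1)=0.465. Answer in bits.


KL = p*log2(p/q) + (1-p)*log2((1-p)/(1-q)) = 0.317*log2(0.317/0.465) + 0.683*log2(0.683/0.535) = 0.0654

0.0654 bits


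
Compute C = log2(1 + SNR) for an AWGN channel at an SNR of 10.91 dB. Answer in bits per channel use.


SNR_linear = 10^(10.91/10) = 12.331; C = log2(1 + SNR_linear) = log2(1 + 12.331) = 3.7367

3.7367 bits/channel use


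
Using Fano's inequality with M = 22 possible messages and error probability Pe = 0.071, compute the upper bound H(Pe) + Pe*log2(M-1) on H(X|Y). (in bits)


H(Pe) = -Pe*log2(Pe) - (1-Pe)*log2(1-Pe) = -0.071*log2(0.071) - 0.929*log2(0.929) = 0.270939 + 0.098706 = 0.3696. Pe*log2(M-1) = 0.071*log2(21) = 0.311855. Bound = H(Pe) + Pe*log2(M-1) = 0.270939 + 0.098706 + 0.311855 = 0.6815

0.6815 bits


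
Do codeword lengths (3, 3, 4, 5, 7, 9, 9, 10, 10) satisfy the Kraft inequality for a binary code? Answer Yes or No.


Kraft sum = sum(2^(-l_i)) = 0.3574, need <= 1. Result: satisfied (a binary prefix-free code with these lengths exists)

Yes


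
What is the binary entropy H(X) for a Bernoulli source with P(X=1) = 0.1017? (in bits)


H = -p*log2(p) - (1-p)*log2(1-p). -0.1017*log2(0.1017) = 0.335367; -0.8983*log2(0.8983) = 0.138995. H = 0.335367 + 0.138995 = 0.4744

0.4744 bits


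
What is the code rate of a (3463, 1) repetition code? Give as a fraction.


Rate = k/n = 1/3463

1/3463


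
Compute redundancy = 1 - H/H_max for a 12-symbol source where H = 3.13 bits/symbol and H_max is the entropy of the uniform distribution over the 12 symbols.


H_max = log2(K) = log2(12) = 3.585 bits/symbol. Redundancy = 1 - H/H_max = 1 - 3.13/3.585 = 1 - 0.8731 = 0.1269

0.1269


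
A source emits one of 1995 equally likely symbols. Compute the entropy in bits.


H = log2(n) = log2(1995) = 10.9622

10.9622 bits


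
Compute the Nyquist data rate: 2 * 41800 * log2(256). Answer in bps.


Rate = 2 * B * log2(M) = 2 * 41800 * 8.0 = 668800.0

668800.0 bps


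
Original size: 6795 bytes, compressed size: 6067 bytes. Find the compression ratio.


Ratio = original / compressed = 6795 / 6067 = 1.12

1.12


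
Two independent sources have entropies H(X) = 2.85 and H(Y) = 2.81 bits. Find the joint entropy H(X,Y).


For independent variables, H(X,Y) = H(X) + H(Y) = 2.85 + 2.81 = 5.66

5.66 bits


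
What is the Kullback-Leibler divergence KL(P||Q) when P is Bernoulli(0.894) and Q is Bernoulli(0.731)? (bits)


KL = p*log2(p/q) + (1-p)*log2((1-p)/(1-q)) = 0.894*log2(0.894/0.731) + 0.106*log2(0.106/0.269) = 0.1172

0.1172 bits


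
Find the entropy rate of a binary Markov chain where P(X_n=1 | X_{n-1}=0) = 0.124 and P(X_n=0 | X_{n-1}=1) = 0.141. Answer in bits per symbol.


Stationary distribution: pi_0 = p10/(p01+p10) = 0.5321, pi_1 = 0.4679. Entropy rate H' = pi_0*H(p01) + pi_1*H(p10) = 0.5321*0.5408 + 0.4679*0.5869 = 0.5623

0.5623 bits/symbol


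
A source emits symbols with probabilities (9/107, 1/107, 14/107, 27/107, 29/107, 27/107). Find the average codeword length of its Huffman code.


Huffman construction (repeatedly merge the two least-probable nodes; each merge adds 1 bit to every symbol beneath it): 1/107 + 9/107 = 10/107; 10/107 + 14/107 = 24/107; 24/107 + 27/107 = 51/107; 27/107 + 29/107 = 56/107; 51/107 + 56/107 = 1. Resulting codeword lengths (in the order the probabilities were given): (4, 4, 3, 2, 2, 2). L_avg = sum(p_i * l_i) = 9/107*4 + 1/107*4 + 14/107*3 + 27/107*2 + 29/107*2 + 27/107*2 = 248/107 = 2.3178

2.3178 bits


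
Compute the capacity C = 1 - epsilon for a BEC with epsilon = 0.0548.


C = 1 - epsilon = 1 - 0.0548 = 0.9452

0.9452 bits


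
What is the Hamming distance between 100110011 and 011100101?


Count differing positions: ^ ^ ^ . ^ . ^ ^ . = 6 differences

6


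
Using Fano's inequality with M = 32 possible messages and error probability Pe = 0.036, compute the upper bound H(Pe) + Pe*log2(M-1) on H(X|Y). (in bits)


H(Pe) = -Pe*log2(Pe) - (1-Pe)*log2(1-Pe) = -0.036*log2(0.036) - 0.964*log2(0.964) = 0.172651 + 0.050991 = 0.2236. Pe*log2(M-1) = 0.036*log2(31) = 0.178351. Bound = H(Pe) + Pe*log2(M-1) = 0.172651 + 0.050991 + 0.178351 = 0.402

0.402 bits


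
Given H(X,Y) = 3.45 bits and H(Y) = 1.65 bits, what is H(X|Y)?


H(X|Y) = H(X,Y) - H(Y) = 3.45 - 1.65 = 1.8

1.8 bits


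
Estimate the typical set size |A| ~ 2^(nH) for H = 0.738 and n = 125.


log2|A_typical| = nH = 125 * 0.738 = 92.25, so |A_typical| ~ 2^92.25 = 5.889e+27

5.889e+27


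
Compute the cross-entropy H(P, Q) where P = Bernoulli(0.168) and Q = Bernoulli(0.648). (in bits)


H(P,Q) = -p*log2(q) - (1-p)*log2(1-q). -0.168*log2(0.648) = 0.105157; -0.832*log2(0.352) = 1.253285. H(P,Q) = 0.105157 + 1.253285 = 1.3584

1.3584 bits


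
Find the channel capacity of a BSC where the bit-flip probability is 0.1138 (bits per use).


H(p) = -p*log2(p) - (1-p)*log2(1-p) = -0.1138*log2(0.1138) - 0.8862*log2(0.8862) = 0.356812 + 0.154461 = 0.5113. C = 1 - H(p) = 1 - 0.5113 = 0.4887

0.4887 bits


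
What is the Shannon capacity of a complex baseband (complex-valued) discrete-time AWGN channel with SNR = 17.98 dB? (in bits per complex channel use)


SNR_linear = 10^(17.98/10) = 62.8058; C = log2(1 + SNR_linear) = log2(1 + 62.8058) = 5.9956

5.9956 bits/channel use


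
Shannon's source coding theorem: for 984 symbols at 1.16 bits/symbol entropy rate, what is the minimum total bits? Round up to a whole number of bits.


Minimum bits >= n * H = 984 * 1.16 = 1141.44, rounded up to a whole number of bits = 1142

1142 bits


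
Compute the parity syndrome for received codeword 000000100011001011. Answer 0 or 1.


Syndrome = XOR of all bits = 0 XOR 0 XOR 0 XOR 0 XOR 0 XOR 0 XOR 1 XOR 0 XOR 0 XOR 0 XOR 1 XOR 1 XOR 0 XOR 0 XOR 1 XOR 0 XOR 1 XOR 1 = 0

0


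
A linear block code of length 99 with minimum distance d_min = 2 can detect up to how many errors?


Detection capability = d_min - 1 = 2 - 1 = 1

1 errors


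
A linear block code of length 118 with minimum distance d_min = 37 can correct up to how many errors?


Correction capability = floor((d-1)/2) = floor((37-1)/2) = 18

18 errors


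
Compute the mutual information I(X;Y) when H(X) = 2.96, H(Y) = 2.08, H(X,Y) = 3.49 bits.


I(X;Y) = H(X) + H(Y) - H(X,Y) = 2.96 + 2.08 - 3.49 = 1.55

1.55 bits


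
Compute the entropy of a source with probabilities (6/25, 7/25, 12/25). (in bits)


H = -sum(p_i * log2(p_i)). Terms: -(6/25)*log2(6/25) = 0.494134; -(7/25)*log2(7/25) = 0.514220; -(12/25)*log2(12/25) = 0.508269. H = 0.494134 + 0.514220 + 0.508269 = 1.5166

1.5166 bits


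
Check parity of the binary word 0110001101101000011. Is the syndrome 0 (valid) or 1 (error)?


Syndrome = XOR of all bits = 0 XOR 1 XOR 1 XOR 0 XOR 0 XOR 0 XOR 1 XOR 1 XOR 0 XOR 1 XOR 1 XOR 0 XOR 1 XOR 0 XOR 0 XOR 0 XOR 0 XOR 1 XOR 1 = 1

1


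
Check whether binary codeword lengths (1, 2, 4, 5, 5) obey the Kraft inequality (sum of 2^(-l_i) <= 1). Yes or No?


Kraft sum = sum(2^(-l_i)) = 0.875, need <= 1. Result: satisfied (a binary prefix-free code with these lengths exists)

Yes


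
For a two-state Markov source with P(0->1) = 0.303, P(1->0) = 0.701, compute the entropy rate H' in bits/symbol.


Stationary distribution: pi_0 = p10/(p01+p10) = 0.6982, pi_1 = 0.3018. Entropy rate H' = pi_0*H(p01) + pi_1*H(p10) = 0.6982*0.8849 + 0.3018*0.8801 = 0.8835

0.8835 bits/symbol


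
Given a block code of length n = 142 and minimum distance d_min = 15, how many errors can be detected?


Detection capability = d_min - 1 = 15 - 1 = 14

14 errors


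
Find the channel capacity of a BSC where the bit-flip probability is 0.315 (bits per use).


H(p) = -p*log2(p) - (1-p)*log2(1-p) = -0.315*log2(0.315) - 0.685*log2(0.685) = 0.524972 + 0.373890 = 0.8989. C = 1 - H(p) = 1 - 0.8989 = 0.1011

0.1011 bits


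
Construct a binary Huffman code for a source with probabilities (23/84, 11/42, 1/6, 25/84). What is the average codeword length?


Huffman construction (repeatedly merge the two least-probable nodes; each merge adds 1 bit to every symbol beneath it): 1/6 + 11/42 = 3/7; 23/84 + 25/84 = 4/7; 3/7 + 4/7 = 1. Resulting codeword lengths (in the order the probabilities were given): (2, 2, 2, 2). L_avg = sum(p_i * l_i) = 23/84*2 + 11/42*2 + 1/6*2 + 25/84*2 = 2

2.0 bits


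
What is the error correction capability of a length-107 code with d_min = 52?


Correction capability = floor((d-1)/2) = floor((52-1)/2) = 25

25 errors


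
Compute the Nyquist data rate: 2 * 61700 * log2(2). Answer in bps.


Rate = 2 * B * log2(M) = 2 * 61700 * 1.0 = 123400.0

123400.0 bps


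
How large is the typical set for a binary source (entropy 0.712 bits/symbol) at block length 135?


log2|A_typical| = nH = 135 * 0.712 = 96.12, so |A_typical| ~ 2^96.12 = 8.610e+28

8.610e+28


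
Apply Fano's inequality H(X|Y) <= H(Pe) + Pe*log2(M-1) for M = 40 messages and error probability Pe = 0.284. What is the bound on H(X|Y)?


H(Pe) = -Pe*log2(Pe) - (1-Pe)*log2(1-Pe) = -0.284*log2(0.284) - 0.716*log2(0.716) = 0.515755 + 0.345089 = 0.8608. Pe*log2(M-1) = 0.284*log2(39) = 1.501054. Bound = H(Pe) + Pe*log2(M-1) = 0.515755 + 0.345089 + 1.501054 = 2.3619

2.3619 bits


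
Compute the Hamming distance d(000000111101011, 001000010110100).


Count differing positions: . . ^ . . . ^ . ^ . ^ ^ ^ ^ ^ = 8 differences

8


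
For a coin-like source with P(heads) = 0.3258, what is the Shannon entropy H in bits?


H = -p*log2(p) - (1-p)*log2(1-p). -0.3258*log2(0.3258) = 0.527125; -0.6742*log2(0.6742) = 0.383452. H = 0.527125 + 0.383452 = 0.9106

0.9106 bits


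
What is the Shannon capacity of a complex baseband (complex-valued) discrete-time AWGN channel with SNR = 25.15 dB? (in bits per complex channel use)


SNR_linear = 10^(25.15/10) = 327.3407; C = log2(1 + SNR_linear) = log2(1 + 327.3407) = 8.359

8.359 bits/channel use


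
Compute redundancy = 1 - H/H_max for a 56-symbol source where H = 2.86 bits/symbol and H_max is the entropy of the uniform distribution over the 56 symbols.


H_max = log2(K) = log2(56) = 5.8074 bits/symbol. Redundancy = 1 - H/H_max = 1 - 2.86/5.8074 = 1 - 0.4925 = 0.5075

0.5075


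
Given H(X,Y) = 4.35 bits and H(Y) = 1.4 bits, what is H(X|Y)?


H(X|Y) = H(X,Y) - H(Y) = 4.35 - 1.4 = 2.95

2.95 bits


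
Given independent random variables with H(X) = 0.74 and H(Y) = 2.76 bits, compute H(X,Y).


For independent variables, H(X,Y) = H(X) + H(Y) = 0.74 + 2.76 = 3.5

3.5 bits


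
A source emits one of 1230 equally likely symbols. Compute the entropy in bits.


H = log2(n) = log2(1230) = 10.2644

10.2644 bits


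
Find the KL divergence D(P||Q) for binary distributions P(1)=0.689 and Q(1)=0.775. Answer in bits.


KL = p*log2(p/q) + (1-p)*log2((1-p)/(1-q)) = 0.689*log2(0.689/0.775) + 0.311*log2(0.311/0.225) = 0.0283

0.0283 bits


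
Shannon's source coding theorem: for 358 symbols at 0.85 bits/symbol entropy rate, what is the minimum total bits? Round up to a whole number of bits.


Minimum bits >= n * H = 358 * 0.85 = 304.3, rounded up to a whole number of bits = 305

305 bits


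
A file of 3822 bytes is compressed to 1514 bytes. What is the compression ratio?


Ratio = original / compressed = 3822 / 1514 = 2.5244

2.5244


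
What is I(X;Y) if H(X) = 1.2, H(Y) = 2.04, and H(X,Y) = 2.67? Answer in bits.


I(X;Y) = H(X) + H(Y) - H(X,Y) = 1.2 + 2.04 - 2.67 = 0.57

0.57 bits


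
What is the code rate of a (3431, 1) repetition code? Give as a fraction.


Rate = k/n = 1/3431

1/3431


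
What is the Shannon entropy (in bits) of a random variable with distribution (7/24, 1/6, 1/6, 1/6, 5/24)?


H = -sum(p_i * log2(p_i)). Terms: -(7/24)*log2(7/24) = 0.518469; -(1/6)*log2(1/6) = 0.430827; -(1/6)*log2(1/6) = 0.430827; -(1/6)*log2(1/6) = 0.430827; -(5/24)*log2(5/24) = 0.471466. H = 0.518469 + 0.430827 + 0.430827 + 0.430827 + 0.471466 = 2.2824

2.2824 bits


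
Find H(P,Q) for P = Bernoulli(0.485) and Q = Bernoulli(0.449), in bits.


H(P,Q) = -p*log2(q) - (1-p)*log2(1-q). -0.485*log2(0.449) = 0.560278; -0.515*log2(0.551) = 0.442836. H(P,Q) = 0.560278 + 0.442836 = 1.0031

1.0031 bits


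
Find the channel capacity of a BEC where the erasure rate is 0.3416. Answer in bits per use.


C = 1 - epsilon = 1 - 0.3416 = 0.6584

0.6584 bits


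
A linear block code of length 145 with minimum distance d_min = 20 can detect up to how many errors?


Detection capability = d_min - 1 = 20 - 1 = 19

19 errors


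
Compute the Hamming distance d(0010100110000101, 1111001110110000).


Count differing positions: ^ ^ . ^ ^ . ^ . . . ^ ^ . ^ . ^ = 9 differences

9


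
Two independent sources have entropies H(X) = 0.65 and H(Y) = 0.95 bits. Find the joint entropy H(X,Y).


For independent variables, H(X,Y) = H(X) + H(Y) = 0.65 + 0.95 = 1.6

1.6 bits


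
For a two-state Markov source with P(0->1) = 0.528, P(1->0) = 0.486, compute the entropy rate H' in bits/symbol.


Stationary distribution: pi_0 = p10/(p01+p10) = 0.4793, pi_1 = 0.5207. Entropy rate H' = pi_0*H(p01) + pi_1*H(p10) = 0.4793*0.9977 + 0.5207*0.9994 = 0.9986

0.9986 bits/symbol


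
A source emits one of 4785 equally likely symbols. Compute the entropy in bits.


H = log2(n) = log2(4785) = 12.2243

12.2243 bits


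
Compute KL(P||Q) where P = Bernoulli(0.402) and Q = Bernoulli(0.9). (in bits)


KL = p*log2(p/q) + (1-p)*log2((1-p)/(1-q)) = 0.402*log2(0.402/0.9) + 0.598*log2(0.598/0.1) = 1.0755

1.0755 bits


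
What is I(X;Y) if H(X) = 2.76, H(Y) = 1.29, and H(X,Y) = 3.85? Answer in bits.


I(X;Y) = H(X) + H(Y) - H(X,Y) = 2.76 + 1.29 - 3.85 = 0.2

0.2 bits


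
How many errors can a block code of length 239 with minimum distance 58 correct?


Correction capability = floor((d-1)/2) = floor((58-1)/2) = 28

28 errors


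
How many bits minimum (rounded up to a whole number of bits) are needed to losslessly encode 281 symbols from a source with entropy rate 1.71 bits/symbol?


Minimum bits >= n * H = 281 * 1.71 = 480.51, rounded up to a whole number of bits = 481

481 bits


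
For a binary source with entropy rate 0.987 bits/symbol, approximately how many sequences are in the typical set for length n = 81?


log2|A_typical| = nH = 81 * 0.987 = 79.947, so |A_typical| ~ 2^79.947 = 1.165e+24

1.165e+24


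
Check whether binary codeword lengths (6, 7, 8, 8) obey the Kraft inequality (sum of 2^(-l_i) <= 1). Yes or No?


Kraft sum = sum(2^(-l_i)) = 0.0312, need <= 1. Result: satisfied (a binary prefix-free code with these lengths exists)

Yes


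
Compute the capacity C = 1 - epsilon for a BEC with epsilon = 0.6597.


C = 1 - epsilon = 1 - 0.6597 = 0.3403

0.3403 bits


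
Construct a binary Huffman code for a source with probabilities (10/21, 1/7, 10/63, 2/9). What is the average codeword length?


Huffman construction (repeatedly merge the two least-probable nodes; each merge adds 1 bit to every symbol beneath it): 1/7 + 10/63 = 19/63; 2/9 + 19/63 = 11/21; 10/21 + 11/21 = 1. Resulting codeword lengths (in the order the probabilities were given): (1, 3, 3, 2). L_avg = sum(p_i * l_i) = 10/21*1 + 1/7*3 + 10/63*3 + 2/9*2 = 115/63 = 1.8254

1.8254 bits


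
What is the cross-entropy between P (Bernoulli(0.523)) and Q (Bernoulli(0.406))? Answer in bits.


H(P,Q) = -p*log2(q) - (1-p)*log2(1-q). -0.523*log2(0.406) = 0.680134; -0.477*log2(0.594) = 0.358449. H(P,Q) = 0.680134 + 0.358449 = 1.0386

1.0386 bits


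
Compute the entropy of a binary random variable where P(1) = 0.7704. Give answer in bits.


H = -p*log2(p) - (1-p)*log2(1-p). -0.7704*log2(0.7704) = 0.289917; -0.2296*log2(0.2296) = 0.487396. H = 0.289917 + 0.487396 = 0.7773

0.7773 bits


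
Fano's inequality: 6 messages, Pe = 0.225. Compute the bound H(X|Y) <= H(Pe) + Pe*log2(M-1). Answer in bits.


H(Pe) = -Pe*log2(Pe) - (1-Pe)*log2(1-Pe) = -0.225*log2(0.225) - 0.775*log2(0.775) = 0.484201 + 0.284992 = 0.7692. Pe*log2(M-1) = 0.225*log2(5) = 0.522434. Bound = H(Pe) + Pe*log2(M-1) = 0.484201 + 0.284992 + 0.522434 = 1.2916

1.2916 bits


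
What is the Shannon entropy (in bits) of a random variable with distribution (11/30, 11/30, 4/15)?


H = -sum(p_i * log2(p_i)). Terms: -(11/30)*log2(11/30) = 0.530735; -(11/30)*log2(11/30) = 0.530735; -(4/15)*log2(4/15) = 0.508504. H = 0.530735 + 0.530735 + 0.508504 = 1.57

1.57 bits


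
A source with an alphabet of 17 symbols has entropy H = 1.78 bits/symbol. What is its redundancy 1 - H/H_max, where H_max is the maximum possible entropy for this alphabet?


H_max = log2(K) = log2(17) = 4.0875 bits/symbol. Redundancy = 1 - H/H_max = 1 - 1.78/4.0875 = 1 - 0.4355 = 0.5645

0.5645


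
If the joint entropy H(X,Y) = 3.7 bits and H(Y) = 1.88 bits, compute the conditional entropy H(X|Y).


H(X|Y) = H(X,Y) - H(Y) = 3.7 - 1.88 = 1.82

1.82 bits


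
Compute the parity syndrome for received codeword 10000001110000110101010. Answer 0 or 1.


Syndrome = XOR of all bits = 1 XOR 0 XOR 0 XOR 0 XOR 0 XOR 0 XOR 0 XOR 1 XOR 1 XOR 1 XOR 0 XOR 0 XOR 0 XOR 0 XOR 1 XOR 1 XOR 0 XOR 1 XOR 0 XOR 1 XOR 0 XOR 1 XOR 0 = 1

1


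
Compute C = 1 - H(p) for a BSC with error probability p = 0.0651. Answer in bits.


H(p) = -p*log2(p) - (1-p)*log2(1-p) = -0.0651*log2(0.0651) - 0.9349*log2(0.9349) = 0.256572 + 0.090794 = 0.3474. C = 1 - H(p) = 1 - 0.3474 = 0.6526

0.6526 bits


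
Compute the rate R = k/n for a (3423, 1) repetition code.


Rate = k/n = 1/3423

1/3423


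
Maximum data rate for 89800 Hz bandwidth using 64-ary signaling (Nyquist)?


Rate = 2 * B * log2(M) = 2 * 89800 * 6.0 = 1077600.0

1077600.0 bps


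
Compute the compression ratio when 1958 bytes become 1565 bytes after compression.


Ratio = original / compressed = 1958 / 1565 = 1.2511

1.2511


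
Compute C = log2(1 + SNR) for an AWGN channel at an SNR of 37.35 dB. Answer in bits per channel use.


SNR_linear = 10^(37.35/10) = 5432.5033; C = log2(1 + SNR_linear) = log2(1 + 5432.5033) = 12.4077

12.4077 bits/channel use


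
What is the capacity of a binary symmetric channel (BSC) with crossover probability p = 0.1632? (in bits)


H(p) = -p*log2(p) - (1-p)*log2(1-p) = -0.1632*log2(0.1632) - 0.8368*log2(0.8368) = 0.426815 + 0.215095 = 0.6419. C = 1 - H(p) = 1 - 0.6419 = 0.3581

0.3581 bits


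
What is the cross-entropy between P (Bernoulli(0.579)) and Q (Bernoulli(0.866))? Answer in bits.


H(P,Q) = -p*log2(q) - (1-p)*log2(1-q). -0.579*log2(0.866) = 0.120178; -0.421*log2(0.134) = 1.220772. H(P,Q) = 0.120178 + 1.220772 = 1.3409

1.3409 bits


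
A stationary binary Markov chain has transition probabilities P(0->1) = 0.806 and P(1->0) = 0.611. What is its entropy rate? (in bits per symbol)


Stationary distribution: pi_0 = p10/(p01+p10) = 0.4312, pi_1 = 0.5688. Entropy rate H' = pi_0*H(p01) + pi_1*H(p10) = 0.4312*0.7098 + 0.5688*0.9642 = 0.8545

0.8545 bits/symbol


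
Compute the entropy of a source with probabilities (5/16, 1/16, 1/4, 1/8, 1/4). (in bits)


H = -sum(p_i * log2(p_i)). Terms: -(5/16)*log2(5/16) = 0.524397; -(1/16)*log2(1/16) = 0.250000; -(1/4)*log2(1/4) = 0.500000; -(1/8)*log2(1/8) = 0.375000; -(1/4)*log2(1/4) = 0.500000. H = 0.524397 + 0.250000 + 0.500000 + 0.375000 + 0.500000 = 2.1494

2.1494 bits


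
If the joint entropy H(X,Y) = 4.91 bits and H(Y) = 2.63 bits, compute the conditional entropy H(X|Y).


H(X|Y) = H(X,Y) - H(Y) = 4.91 - 2.63 = 2.28

2.28 bits


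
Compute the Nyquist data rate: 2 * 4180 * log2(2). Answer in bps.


Rate = 2 * B * log2(M) = 2 * 4180 * 1.0 = 8360.0

8360.0 bps


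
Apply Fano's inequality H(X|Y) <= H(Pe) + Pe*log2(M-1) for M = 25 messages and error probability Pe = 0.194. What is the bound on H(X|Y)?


H(Pe) = -Pe*log2(Pe) - (1-Pe)*log2(1-Pe) = -0.194*log2(0.194) - 0.806*log2(0.806) = 0.458979 + 0.250785 = 0.7098. Pe*log2(M-1) = 0.194*log2(24) = 0.889483. Bound = H(Pe) + Pe*log2(M-1) = 0.458979 + 0.250785 + 0.889483 = 1.5992

1.5992 bits


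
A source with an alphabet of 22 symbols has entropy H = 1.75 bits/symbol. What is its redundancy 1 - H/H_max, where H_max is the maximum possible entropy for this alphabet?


H_max = log2(K) = log2(22) = 4.4594 bits/symbol. Redundancy = 1 - H/H_max = 1 - 1.75/4.4594 = 1 - 0.3924 = 0.6076

0.6076


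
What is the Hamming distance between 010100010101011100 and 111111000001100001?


Count differing positions: ^ . ^ . ^ ^ . ^ . ^ . . ^ ^ ^ ^ . ^ = 11 differences

11


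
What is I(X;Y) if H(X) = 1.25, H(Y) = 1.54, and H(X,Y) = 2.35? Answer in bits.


I(X;Y) = H(X) + H(Y) - H(X,Y) = 1.25 + 1.54 - 2.35 = 0.44

0.44 bits


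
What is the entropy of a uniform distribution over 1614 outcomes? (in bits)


H = log2(n) = log2(1614) = 10.6564

10.6564 bits


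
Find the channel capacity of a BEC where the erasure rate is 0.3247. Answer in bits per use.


C = 1 - epsilon = 1 - 0.3247 = 0.6753

0.6753 bits


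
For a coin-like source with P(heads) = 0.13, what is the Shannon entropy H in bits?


H = -p*log2(p) - (1-p)*log2(1-p). -0.13*log2(0.13) = 0.382644; -0.87*log2(0.87) = 0.174794. H = 0.382644 + 0.174794 = 0.5574

0.5574 bits


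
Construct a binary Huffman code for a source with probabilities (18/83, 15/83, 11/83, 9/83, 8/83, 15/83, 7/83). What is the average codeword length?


Huffman construction (repeatedly merge the two least-probable nodes; each merge adds 1 bit to every symbol beneath it): 7/83 + 8/83 = 15/83; 9/83 + 11/83 = 20/83; 15/83 + 15/83 = 30/83; 15/83 + 18/83 = 33/83; 20/83 + 30/83 = 50/83; 33/83 + 50/83 = 1. Resulting codeword lengths (in the order the probabilities were given): (2, 3, 3, 3, 3, 3, 3). L_avg = sum(p_i * l_i) = 18/83*2 + 15/83*3 + 11/83*3 + 9/83*3 + 8/83*3 + 15/83*3 + 7/83*3 = 231/83 = 2.7831

2.7831 bits


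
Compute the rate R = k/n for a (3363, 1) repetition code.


Rate = k/n = 1/3363

1/3363


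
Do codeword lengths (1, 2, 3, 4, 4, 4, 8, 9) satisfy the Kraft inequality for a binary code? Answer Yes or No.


Kraft sum = sum(2^(-l_i)) = 1.0684, need <= 1. Result: violated (a binary prefix-free code with these lengths cannot exist)

No


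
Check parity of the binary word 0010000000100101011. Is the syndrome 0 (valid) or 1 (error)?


Syndrome = XOR of all bits = 0 XOR 0 XOR 1 XOR 0 XOR 0 XOR 0 XOR 0 XOR 0 XOR 0 XOR 0 XOR 1 XOR 0 XOR 0 XOR 1 XOR 0 XOR 1 XOR 0 XOR 1 XOR 1 = 0

0


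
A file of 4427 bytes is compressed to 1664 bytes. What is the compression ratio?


Ratio = original / compressed = 4427 / 1664 = 2.6605

2.6605


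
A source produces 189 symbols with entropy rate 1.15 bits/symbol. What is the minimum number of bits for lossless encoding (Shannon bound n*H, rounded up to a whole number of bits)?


Minimum bits >= n * H = 189 * 1.15 = 217.35, rounded up to a whole number of bits = 218

218 bits


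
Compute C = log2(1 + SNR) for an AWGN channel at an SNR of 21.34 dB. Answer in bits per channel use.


SNR_linear = 10^(21.34/10) = 136.1445; C = log2(1 + SNR_linear) = log2(1 + 136.1445) = 7.0996

7.0996 bits/channel use


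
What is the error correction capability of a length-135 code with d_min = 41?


Correction capability = floor((d-1)/2) = floor((41-1)/2) = 20

20 errors


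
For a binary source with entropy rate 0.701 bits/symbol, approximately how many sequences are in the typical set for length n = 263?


log2|A_typical| = nH = 263 * 0.701 = 184.363, so |A_typical| ~ 2^184.363 = 3.154e+55

3.154e+55


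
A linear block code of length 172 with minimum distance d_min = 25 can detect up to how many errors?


Detection capability = d_min - 1 = 25 - 1 = 24

24 errors


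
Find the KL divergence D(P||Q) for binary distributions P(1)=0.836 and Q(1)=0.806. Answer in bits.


KL = p*log2(p/q) + (1-p)*log2((1-p)/(1-q)) = 0.836*log2(0.836/0.806) + 0.164*log2(0.164/0.194) = 0.0043

0.0043 bits


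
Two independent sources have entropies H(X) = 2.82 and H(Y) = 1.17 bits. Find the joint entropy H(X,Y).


For independent variables, H(X,Y) = H(X) + H(Y) = 2.82 + 1.17 = 3.99

3.99 bits


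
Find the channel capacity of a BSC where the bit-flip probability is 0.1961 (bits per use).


H(p) = -p*log2(p) - (1-p)*log2(1-p) = -0.1961*log2(0.1961) - 0.8039*log2(0.8039) = 0.460901 + 0.253158 = 0.7141. C = 1 - H(p) = 1 - 0.7141 = 0.2859

0.2859 bits


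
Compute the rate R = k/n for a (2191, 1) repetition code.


Rate = k/n = 1/2191

1/2191


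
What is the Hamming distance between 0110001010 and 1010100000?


Count differing positions: ^ ^ . . ^ . ^ . ^ . = 5 differences

5


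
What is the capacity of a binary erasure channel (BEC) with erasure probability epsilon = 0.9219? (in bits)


C = 1 - epsilon = 1 - 0.9219 = 0.0781

0.0781 bits


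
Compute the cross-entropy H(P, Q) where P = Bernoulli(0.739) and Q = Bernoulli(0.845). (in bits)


H(P,Q) = -p*log2(q) - (1-p)*log2(1-q). -0.739*log2(0.845) = 0.179560; -0.261*log2(0.155) = 0.702001. H(P,Q) = 0.179560 + 0.702001 = 0.8816

0.8816 bits


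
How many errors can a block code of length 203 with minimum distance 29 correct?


Correction capability = floor((d-1)/2) = floor((29-1)/2) = 14

14 errors


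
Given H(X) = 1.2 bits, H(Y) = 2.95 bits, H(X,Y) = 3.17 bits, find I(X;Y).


I(X;Y) = H(X) + H(Y) - H(X,Y) = 1.2 + 2.95 - 3.17 = 0.98

0.98 bits


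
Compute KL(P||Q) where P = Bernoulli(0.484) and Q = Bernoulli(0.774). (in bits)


KL = p*log2(p/q) + (1-p)*log2((1-p)/(1-q)) = 0.484*log2(0.484/0.774) + 0.516*log2(0.516/0.226) = 0.2868

0.2868 bits


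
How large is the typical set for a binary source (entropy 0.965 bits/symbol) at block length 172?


log2|A_typical| = nH = 172 * 0.965 = 165.98, so |A_typical| ~ 2^165.98 = 9.225e+49

9.225e+49


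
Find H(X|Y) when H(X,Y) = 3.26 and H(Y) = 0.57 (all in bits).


H(X|Y) = H(X,Y) - H(Y) = 3.26 - 0.57 = 2.69

2.69 bits


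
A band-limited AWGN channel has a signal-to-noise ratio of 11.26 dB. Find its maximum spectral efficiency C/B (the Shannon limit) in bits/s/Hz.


SNR_linear = 10^(11.26/10) = 13.366; C/B = log2(1 + SNR_linear) = log2(1 + 13.366) = 3.8446

3.8446 bits/s/Hz


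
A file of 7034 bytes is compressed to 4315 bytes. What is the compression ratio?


Ratio = original / compressed = 7034 / 4315 = 1.6301

1.6301


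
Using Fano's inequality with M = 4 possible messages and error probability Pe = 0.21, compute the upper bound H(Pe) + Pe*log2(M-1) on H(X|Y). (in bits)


H(Pe) = -Pe*log2(Pe) - (1-Pe)*log2(1-Pe) = -0.21*log2(0.21) - 0.79*log2(0.79) = 0.472823 + 0.268660 = 0.7415. Pe*log2(M-1) = 0.21*log2(3) = 0.332842. Bound = H(Pe) + Pe*log2(M-1) = 0.472823 + 0.268660 + 0.332842 = 1.0743

1.0743 bits


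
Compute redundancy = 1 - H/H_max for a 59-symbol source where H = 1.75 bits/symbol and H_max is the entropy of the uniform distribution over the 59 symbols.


H_max = log2(K) = log2(59) = 5.8826 bits/symbol. Redundancy = 1 - H/H_max = 1 - 1.75/5.8826 = 1 - 0.2975 = 0.7025

0.7025


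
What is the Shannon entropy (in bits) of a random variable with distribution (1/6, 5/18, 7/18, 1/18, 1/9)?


H = -sum(p_i * log2(p_i)). Terms: -(1/6)*log2(1/6) = 0.430827; -(5/18)*log2(5/18) = 0.513332; -(7/18)*log2(7/18) = 0.529888; -(1/18)*log2(1/18) = 0.231663; -(1/9)*log2(1/9) = 0.352214. H = 0.430827 + 0.513332 + 0.529888 + 0.231663 + 0.352214 = 2.0579

2.0579 bits


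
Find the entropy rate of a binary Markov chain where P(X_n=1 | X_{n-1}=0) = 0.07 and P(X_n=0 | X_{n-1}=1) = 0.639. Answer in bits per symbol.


Stationary distribution: pi_0 = p10/(p01+p10) = 0.9013, pi_1 = 0.0987. Entropy rate H' = pi_0*H(p01) + pi_1*H(p10) = 0.9013*0.3659 + 0.0987*0.9435 = 0.4229

0.4229 bits/symbol


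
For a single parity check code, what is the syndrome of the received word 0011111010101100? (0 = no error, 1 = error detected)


Syndrome = XOR of all bits = 0 XOR 0 XOR 1 XOR 1 XOR 1 XOR 1 XOR 1 XOR 0 XOR 1 XOR 0 XOR 1 XOR 0 XOR 1 XOR 1 XOR 0 XOR 0 = 1

1


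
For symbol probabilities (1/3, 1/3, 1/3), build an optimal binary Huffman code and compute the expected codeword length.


Huffman construction (repeatedly merge the two least-probable nodes; each merge adds 1 bit to every symbol beneath it): 1/3 + 1/3 = 2/3; 1/3 + 2/3 = 1. Resulting codeword lengths (in the order the probabilities were given): (2, 2, 1). L_avg = sum(p_i * l_i) = 1/3*2 + 1/3*2 + 1/3*1 = 5/3 = 1.6667

1.6667 bits


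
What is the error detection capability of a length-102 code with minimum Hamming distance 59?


Detection capability = d_min - 1 = 59 - 1 = 58

58 errors


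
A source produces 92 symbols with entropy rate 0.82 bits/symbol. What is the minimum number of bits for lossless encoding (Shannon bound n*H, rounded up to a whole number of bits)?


Minimum bits >= n * H = 92 * 0.82 = 75.44, rounded up to a whole number of bits = 76

76 bits


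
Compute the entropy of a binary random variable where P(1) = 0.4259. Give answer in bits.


H = -p*log2(p) - (1-p)*log2(1-p). -0.4259*log2(0.4259) = 0.524459; -0.5741*log2(0.5741) = 0.459639. H = 0.524459 + 0.459639 = 0.9841

0.9841 bits


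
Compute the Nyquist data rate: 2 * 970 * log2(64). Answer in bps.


Rate = 2 * B * log2(M) = 2 * 970 * 6.0 = 11640.0

11640.0 bps


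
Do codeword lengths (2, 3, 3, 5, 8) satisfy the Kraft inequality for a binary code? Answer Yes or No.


Kraft sum = sum(2^(-l_i)) = 0.5352, need <= 1. Result: satisfied (a binary prefix-free code with these lengths exists)

Yes


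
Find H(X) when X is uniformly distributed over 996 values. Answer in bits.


H = log2(n) = log2(996) = 9.96

9.96 bits


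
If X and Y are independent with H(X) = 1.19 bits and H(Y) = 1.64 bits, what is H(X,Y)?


For independent variables, H(X,Y) = H(X) + H(Y) = 1.19 + 1.64 = 2.83

2.83 bits


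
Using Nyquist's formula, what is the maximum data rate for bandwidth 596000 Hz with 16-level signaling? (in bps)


Rate = 2 * B * log2(M) = 2 * 596000 * 4.0 = 4768000.0

4768000.0 bps


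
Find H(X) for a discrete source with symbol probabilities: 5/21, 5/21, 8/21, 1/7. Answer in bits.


H = -sum(p_i * log2(p_i)). Terms: -(5/21)*log2(5/21) = 0.492950; -(5/21)*log2(5/21) = 0.492950; -(8/21)*log2(8/21) = 0.530407; -(1/7)*log2(1/7) = 0.401051. H = 0.492950 + 0.492950 + 0.530407 + 0.401051 = 1.9174

1.9174 bits


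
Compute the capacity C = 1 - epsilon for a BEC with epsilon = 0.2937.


C = 1 - epsilon = 1 - 0.2937 = 0.7063

0.7063 bits


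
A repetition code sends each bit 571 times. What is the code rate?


Rate = k/n = 1/571

1/571


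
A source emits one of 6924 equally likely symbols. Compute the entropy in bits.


H = log2(n) = log2(6924) = 12.7574

12.7574 bits


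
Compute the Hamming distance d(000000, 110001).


Count differing positions: ^ ^ . . . ^ = 3 differences

3


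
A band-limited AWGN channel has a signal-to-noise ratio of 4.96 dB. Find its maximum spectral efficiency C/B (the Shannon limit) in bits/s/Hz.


SNR_linear = 10^(4.96/10) = 3.1333; C/B = log2(1 + SNR_linear) = log2(1 + 3.1333) = 2.0473

2.0473 bits/s/Hz


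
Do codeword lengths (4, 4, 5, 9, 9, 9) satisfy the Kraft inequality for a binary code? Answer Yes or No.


Kraft sum = sum(2^(-l_i)) = 0.1621, need <= 1. Result: satisfied (a binary prefix-free code with these lengths exists)

Yes


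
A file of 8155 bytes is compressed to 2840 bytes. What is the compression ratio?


Ratio = original / compressed = 8155 / 2840 = 2.8715

2.8715


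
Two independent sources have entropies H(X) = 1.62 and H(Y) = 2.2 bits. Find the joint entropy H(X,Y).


For independent variables, H(X,Y) = H(X) + H(Y) = 1.62 + 2.2 = 3.82

3.82 bits


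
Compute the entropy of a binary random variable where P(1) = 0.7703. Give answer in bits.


H = -p*log2(p) - (1-p)*log2(1-p). -0.7703*log2(0.7703) = 0.290024; -0.2297*log2(0.2297) = 0.487464. H = 0.290024 + 0.487464 = 0.7775

0.7775 bits


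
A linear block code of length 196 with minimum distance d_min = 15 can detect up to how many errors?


Detection capability = d_min - 1 = 15 - 1 = 14

14 errors


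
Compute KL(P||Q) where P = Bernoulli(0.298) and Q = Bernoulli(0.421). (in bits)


KL = p*log2(p/q) + (1-p)*log2((1-p)/(1-q)) = 0.298*log2(0.298/0.421) + 0.702*log2(0.702/0.579) = 0.0465

0.0465 bits


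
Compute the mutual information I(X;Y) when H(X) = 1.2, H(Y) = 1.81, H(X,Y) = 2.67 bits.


I(X;Y) = H(X) + H(Y) - H(X,Y) = 1.2 + 1.81 - 2.67 = 0.34

0.34 bits


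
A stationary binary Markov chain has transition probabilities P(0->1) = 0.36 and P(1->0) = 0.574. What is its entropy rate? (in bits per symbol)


Stationary distribution: pi_0 = p10/(p01+p10) = 0.6146, pi_1 = 0.3854. Entropy rate H' = pi_0*H(p01) + pi_1*H(p10) = 0.6146*0.9427 + 0.3854*0.9841 = 0.9587

0.9587 bits/symbol


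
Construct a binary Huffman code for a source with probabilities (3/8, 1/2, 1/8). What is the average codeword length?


Huffman construction (repeatedly merge the two least-probable nodes; each merge adds 1 bit to every symbol beneath it): 1/8 + 3/8 = 1/2; 1/2 + 1/2 = 1. Resulting codeword lengths (in the order the probabilities were given): (2, 1, 2). L_avg = sum(p_i * l_i) = 3/8*2 + 1/2*1 + 1/8*2 = 3/2 = 1.5

1.5 bits


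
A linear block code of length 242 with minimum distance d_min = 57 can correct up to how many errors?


Correction capability = floor((d-1)/2) = floor((57-1)/2) = 28

28 errors


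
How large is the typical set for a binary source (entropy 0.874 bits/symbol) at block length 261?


log2|A_typical| = nH = 261 * 0.874 = 228.114, so |A_typical| ~ 2^228.114 = 4.668e+68

4.668e+68


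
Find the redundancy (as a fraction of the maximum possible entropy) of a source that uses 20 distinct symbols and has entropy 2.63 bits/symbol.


H_max = log2(K) = log2(20) = 4.3219 bits/symbol. Redundancy = 1 - H/H_max = 1 - 2.63/4.3219 = 1 - 0.6085 = 0.3915

0.3915


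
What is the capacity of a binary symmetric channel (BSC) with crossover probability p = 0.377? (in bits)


H(p) = -p*log2(p) - (1-p)*log2(1-p) = -0.377*log2(0.377) - 0.623*log2(0.623) = 0.530576 + 0.425320 = 0.9559. C = 1 - H(p) = 1 - 0.9559 = 0.0441

0.0441 bits


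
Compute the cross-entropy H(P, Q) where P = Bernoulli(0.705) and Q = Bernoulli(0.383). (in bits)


H(P,Q) = -p*log2(q) - (1-p)*log2(1-q). -0.705*log2(0.383) = 0.976132; -0.295*log2(0.617) = 0.205514. H(P,Q) = 0.976132 + 0.205514 = 1.1816

1.1816 bits


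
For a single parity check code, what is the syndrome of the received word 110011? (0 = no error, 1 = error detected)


Syndrome = XOR of all bits = 1 XOR 1 XOR 0 XOR 0 XOR 1 XOR 1 = 0

0


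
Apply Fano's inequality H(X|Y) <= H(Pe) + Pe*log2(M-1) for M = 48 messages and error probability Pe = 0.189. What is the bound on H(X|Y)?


H(Pe) = -Pe*log2(Pe) - (1-Pe)*log2(1-Pe) = -0.189*log2(0.189) - 0.811*log2(0.811) = 0.454269 + 0.245105 = 0.6994. Pe*log2(M-1) = 0.189*log2(47) = 1.049817. Bound = H(Pe) + Pe*log2(M-1) = 0.454269 + 0.245105 + 1.049817 = 1.7492

1.7492 bits


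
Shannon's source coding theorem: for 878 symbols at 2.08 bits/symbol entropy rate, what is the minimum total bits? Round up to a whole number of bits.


Minimum bits >= n * H = 878 * 2.08 = 1826.24, rounded up to a whole number of bits = 1827

1827 bits
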